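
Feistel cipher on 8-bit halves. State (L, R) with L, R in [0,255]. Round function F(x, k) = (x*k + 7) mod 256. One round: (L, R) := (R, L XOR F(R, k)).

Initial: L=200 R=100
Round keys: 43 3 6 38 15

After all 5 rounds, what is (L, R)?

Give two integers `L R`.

Round 1 (k=43): L=100 R=27
Round 2 (k=3): L=27 R=60
Round 3 (k=6): L=60 R=116
Round 4 (k=38): L=116 R=3
Round 5 (k=15): L=3 R=64

Answer: 3 64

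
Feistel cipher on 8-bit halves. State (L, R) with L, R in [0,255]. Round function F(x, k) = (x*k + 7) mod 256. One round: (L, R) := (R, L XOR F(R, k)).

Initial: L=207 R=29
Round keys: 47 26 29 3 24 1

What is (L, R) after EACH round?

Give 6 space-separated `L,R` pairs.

Round 1 (k=47): L=29 R=149
Round 2 (k=26): L=149 R=52
Round 3 (k=29): L=52 R=126
Round 4 (k=3): L=126 R=181
Round 5 (k=24): L=181 R=129
Round 6 (k=1): L=129 R=61

Answer: 29,149 149,52 52,126 126,181 181,129 129,61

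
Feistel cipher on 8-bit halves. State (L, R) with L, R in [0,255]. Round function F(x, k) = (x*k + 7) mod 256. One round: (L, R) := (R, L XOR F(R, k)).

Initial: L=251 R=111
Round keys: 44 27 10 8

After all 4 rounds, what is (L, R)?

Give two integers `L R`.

Round 1 (k=44): L=111 R=224
Round 2 (k=27): L=224 R=200
Round 3 (k=10): L=200 R=55
Round 4 (k=8): L=55 R=119

Answer: 55 119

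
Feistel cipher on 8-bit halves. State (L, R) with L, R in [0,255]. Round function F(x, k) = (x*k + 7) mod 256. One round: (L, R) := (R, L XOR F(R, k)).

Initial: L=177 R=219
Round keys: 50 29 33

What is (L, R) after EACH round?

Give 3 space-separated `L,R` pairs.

Answer: 219,124 124,200 200,179

Derivation:
Round 1 (k=50): L=219 R=124
Round 2 (k=29): L=124 R=200
Round 3 (k=33): L=200 R=179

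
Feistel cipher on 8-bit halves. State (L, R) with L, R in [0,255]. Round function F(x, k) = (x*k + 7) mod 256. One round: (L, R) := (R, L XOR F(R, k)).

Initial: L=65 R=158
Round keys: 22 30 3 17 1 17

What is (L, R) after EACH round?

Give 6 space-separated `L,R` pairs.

Answer: 158,218 218,13 13,244 244,54 54,201 201,86

Derivation:
Round 1 (k=22): L=158 R=218
Round 2 (k=30): L=218 R=13
Round 3 (k=3): L=13 R=244
Round 4 (k=17): L=244 R=54
Round 5 (k=1): L=54 R=201
Round 6 (k=17): L=201 R=86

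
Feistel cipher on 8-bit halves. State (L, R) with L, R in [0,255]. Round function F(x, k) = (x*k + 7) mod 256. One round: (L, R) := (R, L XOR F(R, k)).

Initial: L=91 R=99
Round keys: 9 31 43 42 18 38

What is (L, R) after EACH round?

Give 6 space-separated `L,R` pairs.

Answer: 99,217 217,45 45,79 79,208 208,232 232,167

Derivation:
Round 1 (k=9): L=99 R=217
Round 2 (k=31): L=217 R=45
Round 3 (k=43): L=45 R=79
Round 4 (k=42): L=79 R=208
Round 5 (k=18): L=208 R=232
Round 6 (k=38): L=232 R=167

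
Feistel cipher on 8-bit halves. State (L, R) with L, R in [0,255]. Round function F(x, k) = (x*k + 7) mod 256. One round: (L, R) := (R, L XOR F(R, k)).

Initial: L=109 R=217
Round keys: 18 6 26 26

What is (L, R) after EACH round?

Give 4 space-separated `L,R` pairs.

Answer: 217,36 36,6 6,135 135,187

Derivation:
Round 1 (k=18): L=217 R=36
Round 2 (k=6): L=36 R=6
Round 3 (k=26): L=6 R=135
Round 4 (k=26): L=135 R=187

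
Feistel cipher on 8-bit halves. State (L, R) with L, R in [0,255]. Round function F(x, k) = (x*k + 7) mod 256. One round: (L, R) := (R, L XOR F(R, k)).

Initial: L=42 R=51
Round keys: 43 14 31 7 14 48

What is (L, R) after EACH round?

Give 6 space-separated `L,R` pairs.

Round 1 (k=43): L=51 R=178
Round 2 (k=14): L=178 R=240
Round 3 (k=31): L=240 R=165
Round 4 (k=7): L=165 R=122
Round 5 (k=14): L=122 R=22
Round 6 (k=48): L=22 R=93

Answer: 51,178 178,240 240,165 165,122 122,22 22,93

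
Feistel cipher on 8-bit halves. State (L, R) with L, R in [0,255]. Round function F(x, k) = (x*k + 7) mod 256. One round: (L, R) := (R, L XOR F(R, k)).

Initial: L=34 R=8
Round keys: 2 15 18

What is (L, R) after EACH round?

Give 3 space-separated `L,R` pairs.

Answer: 8,53 53,42 42,206

Derivation:
Round 1 (k=2): L=8 R=53
Round 2 (k=15): L=53 R=42
Round 3 (k=18): L=42 R=206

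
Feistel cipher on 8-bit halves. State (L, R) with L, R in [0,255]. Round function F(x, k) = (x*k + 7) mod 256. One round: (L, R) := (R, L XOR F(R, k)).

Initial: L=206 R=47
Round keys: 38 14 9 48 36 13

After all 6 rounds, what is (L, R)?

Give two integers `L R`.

Round 1 (k=38): L=47 R=207
Round 2 (k=14): L=207 R=118
Round 3 (k=9): L=118 R=226
Round 4 (k=48): L=226 R=17
Round 5 (k=36): L=17 R=137
Round 6 (k=13): L=137 R=237

Answer: 137 237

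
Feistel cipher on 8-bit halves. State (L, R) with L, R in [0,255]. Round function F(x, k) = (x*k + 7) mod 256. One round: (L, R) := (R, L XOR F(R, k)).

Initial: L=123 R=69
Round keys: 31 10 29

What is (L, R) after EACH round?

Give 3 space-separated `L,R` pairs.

Round 1 (k=31): L=69 R=25
Round 2 (k=10): L=25 R=68
Round 3 (k=29): L=68 R=162

Answer: 69,25 25,68 68,162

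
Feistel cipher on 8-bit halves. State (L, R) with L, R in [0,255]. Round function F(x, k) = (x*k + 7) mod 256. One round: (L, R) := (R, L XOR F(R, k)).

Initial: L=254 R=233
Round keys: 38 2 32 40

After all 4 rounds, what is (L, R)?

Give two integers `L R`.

Round 1 (k=38): L=233 R=99
Round 2 (k=2): L=99 R=36
Round 3 (k=32): L=36 R=228
Round 4 (k=40): L=228 R=131

Answer: 228 131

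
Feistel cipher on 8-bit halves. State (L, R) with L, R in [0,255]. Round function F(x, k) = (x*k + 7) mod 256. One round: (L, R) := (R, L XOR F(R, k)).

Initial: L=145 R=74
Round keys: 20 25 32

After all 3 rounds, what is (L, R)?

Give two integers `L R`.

Answer: 127 185

Derivation:
Round 1 (k=20): L=74 R=94
Round 2 (k=25): L=94 R=127
Round 3 (k=32): L=127 R=185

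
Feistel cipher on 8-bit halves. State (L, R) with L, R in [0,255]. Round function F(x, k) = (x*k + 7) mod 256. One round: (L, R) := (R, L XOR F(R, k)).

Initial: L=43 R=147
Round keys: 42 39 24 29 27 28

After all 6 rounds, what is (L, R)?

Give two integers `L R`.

Round 1 (k=42): L=147 R=14
Round 2 (k=39): L=14 R=186
Round 3 (k=24): L=186 R=121
Round 4 (k=29): L=121 R=6
Round 5 (k=27): L=6 R=208
Round 6 (k=28): L=208 R=193

Answer: 208 193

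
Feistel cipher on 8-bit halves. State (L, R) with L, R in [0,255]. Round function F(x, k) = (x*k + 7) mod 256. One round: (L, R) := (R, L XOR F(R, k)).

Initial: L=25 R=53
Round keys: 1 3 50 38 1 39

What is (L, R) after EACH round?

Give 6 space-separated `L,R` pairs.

Round 1 (k=1): L=53 R=37
Round 2 (k=3): L=37 R=67
Round 3 (k=50): L=67 R=56
Round 4 (k=38): L=56 R=20
Round 5 (k=1): L=20 R=35
Round 6 (k=39): L=35 R=72

Answer: 53,37 37,67 67,56 56,20 20,35 35,72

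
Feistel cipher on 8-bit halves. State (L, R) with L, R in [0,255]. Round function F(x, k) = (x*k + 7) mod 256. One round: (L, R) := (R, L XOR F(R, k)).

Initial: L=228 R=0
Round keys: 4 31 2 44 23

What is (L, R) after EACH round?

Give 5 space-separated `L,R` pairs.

Round 1 (k=4): L=0 R=227
Round 2 (k=31): L=227 R=132
Round 3 (k=2): L=132 R=236
Round 4 (k=44): L=236 R=19
Round 5 (k=23): L=19 R=80

Answer: 0,227 227,132 132,236 236,19 19,80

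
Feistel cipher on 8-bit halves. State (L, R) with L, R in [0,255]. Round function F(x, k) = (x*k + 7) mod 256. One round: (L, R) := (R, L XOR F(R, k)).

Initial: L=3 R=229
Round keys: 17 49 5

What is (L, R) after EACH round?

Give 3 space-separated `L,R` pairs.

Answer: 229,63 63,243 243,249

Derivation:
Round 1 (k=17): L=229 R=63
Round 2 (k=49): L=63 R=243
Round 3 (k=5): L=243 R=249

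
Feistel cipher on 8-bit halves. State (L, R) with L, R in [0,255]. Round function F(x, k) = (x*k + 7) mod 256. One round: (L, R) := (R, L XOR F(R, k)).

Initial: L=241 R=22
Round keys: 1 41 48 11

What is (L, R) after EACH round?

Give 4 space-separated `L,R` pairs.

Round 1 (k=1): L=22 R=236
Round 2 (k=41): L=236 R=197
Round 3 (k=48): L=197 R=27
Round 4 (k=11): L=27 R=245

Answer: 22,236 236,197 197,27 27,245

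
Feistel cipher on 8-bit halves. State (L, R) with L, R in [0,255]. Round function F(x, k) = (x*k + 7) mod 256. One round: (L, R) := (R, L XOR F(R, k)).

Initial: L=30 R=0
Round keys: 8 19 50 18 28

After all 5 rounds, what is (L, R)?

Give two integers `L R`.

Answer: 105 177

Derivation:
Round 1 (k=8): L=0 R=25
Round 2 (k=19): L=25 R=226
Round 3 (k=50): L=226 R=50
Round 4 (k=18): L=50 R=105
Round 5 (k=28): L=105 R=177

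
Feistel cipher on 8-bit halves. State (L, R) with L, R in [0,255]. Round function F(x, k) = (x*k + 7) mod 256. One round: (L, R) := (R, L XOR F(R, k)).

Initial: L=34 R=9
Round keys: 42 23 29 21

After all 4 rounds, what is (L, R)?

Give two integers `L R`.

Round 1 (k=42): L=9 R=163
Round 2 (k=23): L=163 R=165
Round 3 (k=29): L=165 R=27
Round 4 (k=21): L=27 R=155

Answer: 27 155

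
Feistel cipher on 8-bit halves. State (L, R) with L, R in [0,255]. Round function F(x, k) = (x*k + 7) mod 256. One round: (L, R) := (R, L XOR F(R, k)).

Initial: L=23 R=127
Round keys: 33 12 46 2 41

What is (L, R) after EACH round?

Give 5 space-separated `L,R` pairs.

Round 1 (k=33): L=127 R=113
Round 2 (k=12): L=113 R=44
Round 3 (k=46): L=44 R=158
Round 4 (k=2): L=158 R=111
Round 5 (k=41): L=111 R=80

Answer: 127,113 113,44 44,158 158,111 111,80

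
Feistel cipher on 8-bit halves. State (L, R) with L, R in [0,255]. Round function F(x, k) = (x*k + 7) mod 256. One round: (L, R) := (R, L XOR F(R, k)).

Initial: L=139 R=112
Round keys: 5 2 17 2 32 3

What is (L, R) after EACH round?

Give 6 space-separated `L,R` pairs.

Answer: 112,188 188,15 15,186 186,116 116,61 61,202

Derivation:
Round 1 (k=5): L=112 R=188
Round 2 (k=2): L=188 R=15
Round 3 (k=17): L=15 R=186
Round 4 (k=2): L=186 R=116
Round 5 (k=32): L=116 R=61
Round 6 (k=3): L=61 R=202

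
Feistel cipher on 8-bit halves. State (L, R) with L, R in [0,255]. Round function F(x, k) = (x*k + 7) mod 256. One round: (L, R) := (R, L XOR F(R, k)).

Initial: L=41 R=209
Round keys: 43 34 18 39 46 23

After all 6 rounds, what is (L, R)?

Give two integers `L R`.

Answer: 77 77

Derivation:
Round 1 (k=43): L=209 R=11
Round 2 (k=34): L=11 R=172
Round 3 (k=18): L=172 R=20
Round 4 (k=39): L=20 R=191
Round 5 (k=46): L=191 R=77
Round 6 (k=23): L=77 R=77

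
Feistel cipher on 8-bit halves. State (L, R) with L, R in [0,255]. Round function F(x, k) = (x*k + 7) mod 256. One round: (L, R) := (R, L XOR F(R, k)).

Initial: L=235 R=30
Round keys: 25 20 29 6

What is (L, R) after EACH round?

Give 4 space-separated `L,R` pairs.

Round 1 (k=25): L=30 R=30
Round 2 (k=20): L=30 R=65
Round 3 (k=29): L=65 R=122
Round 4 (k=6): L=122 R=162

Answer: 30,30 30,65 65,122 122,162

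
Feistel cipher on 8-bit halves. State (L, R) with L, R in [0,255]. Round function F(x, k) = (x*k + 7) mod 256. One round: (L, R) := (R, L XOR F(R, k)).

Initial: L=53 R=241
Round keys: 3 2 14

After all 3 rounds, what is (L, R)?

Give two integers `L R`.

Round 1 (k=3): L=241 R=239
Round 2 (k=2): L=239 R=20
Round 3 (k=14): L=20 R=240

Answer: 20 240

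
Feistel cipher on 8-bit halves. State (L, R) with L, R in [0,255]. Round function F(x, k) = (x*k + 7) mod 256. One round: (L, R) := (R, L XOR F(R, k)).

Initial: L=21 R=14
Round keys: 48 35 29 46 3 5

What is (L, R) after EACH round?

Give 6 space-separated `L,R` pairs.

Answer: 14,178 178,83 83,220 220,220 220,71 71,182

Derivation:
Round 1 (k=48): L=14 R=178
Round 2 (k=35): L=178 R=83
Round 3 (k=29): L=83 R=220
Round 4 (k=46): L=220 R=220
Round 5 (k=3): L=220 R=71
Round 6 (k=5): L=71 R=182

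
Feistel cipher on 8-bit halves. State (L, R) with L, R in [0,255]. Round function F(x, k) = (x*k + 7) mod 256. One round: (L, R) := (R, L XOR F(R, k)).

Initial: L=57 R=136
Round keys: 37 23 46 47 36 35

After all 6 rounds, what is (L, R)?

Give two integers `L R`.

Answer: 104 82

Derivation:
Round 1 (k=37): L=136 R=150
Round 2 (k=23): L=150 R=9
Round 3 (k=46): L=9 R=51
Round 4 (k=47): L=51 R=109
Round 5 (k=36): L=109 R=104
Round 6 (k=35): L=104 R=82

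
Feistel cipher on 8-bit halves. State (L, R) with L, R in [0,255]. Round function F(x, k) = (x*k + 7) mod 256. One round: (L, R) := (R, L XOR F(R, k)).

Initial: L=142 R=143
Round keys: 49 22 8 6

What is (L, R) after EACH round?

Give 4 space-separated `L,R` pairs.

Answer: 143,232 232,120 120,47 47,89

Derivation:
Round 1 (k=49): L=143 R=232
Round 2 (k=22): L=232 R=120
Round 3 (k=8): L=120 R=47
Round 4 (k=6): L=47 R=89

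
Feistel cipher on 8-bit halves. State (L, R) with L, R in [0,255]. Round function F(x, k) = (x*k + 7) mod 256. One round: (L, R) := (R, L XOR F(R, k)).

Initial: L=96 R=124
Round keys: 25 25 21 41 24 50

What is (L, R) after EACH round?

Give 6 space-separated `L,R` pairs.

Answer: 124,67 67,238 238,206 206,235 235,193 193,82

Derivation:
Round 1 (k=25): L=124 R=67
Round 2 (k=25): L=67 R=238
Round 3 (k=21): L=238 R=206
Round 4 (k=41): L=206 R=235
Round 5 (k=24): L=235 R=193
Round 6 (k=50): L=193 R=82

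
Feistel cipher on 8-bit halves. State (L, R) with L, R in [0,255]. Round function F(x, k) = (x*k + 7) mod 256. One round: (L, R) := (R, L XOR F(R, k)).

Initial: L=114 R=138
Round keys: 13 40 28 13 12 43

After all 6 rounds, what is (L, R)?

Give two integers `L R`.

Round 1 (k=13): L=138 R=123
Round 2 (k=40): L=123 R=181
Round 3 (k=28): L=181 R=168
Round 4 (k=13): L=168 R=58
Round 5 (k=12): L=58 R=23
Round 6 (k=43): L=23 R=222

Answer: 23 222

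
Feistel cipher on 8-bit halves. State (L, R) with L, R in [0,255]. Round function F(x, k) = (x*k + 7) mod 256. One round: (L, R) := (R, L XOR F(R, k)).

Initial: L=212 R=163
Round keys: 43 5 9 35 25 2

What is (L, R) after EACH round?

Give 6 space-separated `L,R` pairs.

Round 1 (k=43): L=163 R=188
Round 2 (k=5): L=188 R=16
Round 3 (k=9): L=16 R=43
Round 4 (k=35): L=43 R=248
Round 5 (k=25): L=248 R=20
Round 6 (k=2): L=20 R=215

Answer: 163,188 188,16 16,43 43,248 248,20 20,215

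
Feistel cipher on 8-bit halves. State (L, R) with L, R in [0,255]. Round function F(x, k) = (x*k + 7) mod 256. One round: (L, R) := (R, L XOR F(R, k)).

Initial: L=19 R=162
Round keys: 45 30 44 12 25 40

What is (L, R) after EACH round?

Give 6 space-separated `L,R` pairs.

Round 1 (k=45): L=162 R=146
Round 2 (k=30): L=146 R=129
Round 3 (k=44): L=129 R=161
Round 4 (k=12): L=161 R=18
Round 5 (k=25): L=18 R=104
Round 6 (k=40): L=104 R=85

Answer: 162,146 146,129 129,161 161,18 18,104 104,85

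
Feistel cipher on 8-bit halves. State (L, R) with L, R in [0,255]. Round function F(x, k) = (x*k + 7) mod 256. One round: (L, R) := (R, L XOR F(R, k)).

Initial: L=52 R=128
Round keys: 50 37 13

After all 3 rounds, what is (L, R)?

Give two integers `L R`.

Round 1 (k=50): L=128 R=51
Round 2 (k=37): L=51 R=230
Round 3 (k=13): L=230 R=134

Answer: 230 134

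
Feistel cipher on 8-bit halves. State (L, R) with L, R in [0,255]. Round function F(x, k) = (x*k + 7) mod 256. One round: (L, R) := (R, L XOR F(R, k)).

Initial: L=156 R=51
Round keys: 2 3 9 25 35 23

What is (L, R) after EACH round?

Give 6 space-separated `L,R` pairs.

Answer: 51,241 241,233 233,201 201,65 65,35 35,109

Derivation:
Round 1 (k=2): L=51 R=241
Round 2 (k=3): L=241 R=233
Round 3 (k=9): L=233 R=201
Round 4 (k=25): L=201 R=65
Round 5 (k=35): L=65 R=35
Round 6 (k=23): L=35 R=109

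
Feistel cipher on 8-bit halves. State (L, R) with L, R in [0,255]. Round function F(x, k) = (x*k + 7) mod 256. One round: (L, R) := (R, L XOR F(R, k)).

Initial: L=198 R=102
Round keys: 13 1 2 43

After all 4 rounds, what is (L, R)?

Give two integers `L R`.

Round 1 (k=13): L=102 R=243
Round 2 (k=1): L=243 R=156
Round 3 (k=2): L=156 R=204
Round 4 (k=43): L=204 R=215

Answer: 204 215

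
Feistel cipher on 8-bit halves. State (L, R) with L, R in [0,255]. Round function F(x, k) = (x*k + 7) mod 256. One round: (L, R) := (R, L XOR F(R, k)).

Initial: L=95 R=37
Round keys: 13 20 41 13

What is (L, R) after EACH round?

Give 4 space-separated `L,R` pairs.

Answer: 37,183 183,118 118,90 90,239

Derivation:
Round 1 (k=13): L=37 R=183
Round 2 (k=20): L=183 R=118
Round 3 (k=41): L=118 R=90
Round 4 (k=13): L=90 R=239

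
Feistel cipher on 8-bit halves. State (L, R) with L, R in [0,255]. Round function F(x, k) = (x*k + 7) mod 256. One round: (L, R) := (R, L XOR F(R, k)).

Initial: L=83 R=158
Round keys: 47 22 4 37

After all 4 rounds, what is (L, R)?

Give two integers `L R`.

Round 1 (k=47): L=158 R=90
Round 2 (k=22): L=90 R=93
Round 3 (k=4): L=93 R=33
Round 4 (k=37): L=33 R=145

Answer: 33 145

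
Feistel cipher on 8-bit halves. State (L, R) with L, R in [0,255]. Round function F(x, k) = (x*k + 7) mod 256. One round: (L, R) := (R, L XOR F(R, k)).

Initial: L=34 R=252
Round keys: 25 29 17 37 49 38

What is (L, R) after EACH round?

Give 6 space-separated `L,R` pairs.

Round 1 (k=25): L=252 R=129
Round 2 (k=29): L=129 R=88
Round 3 (k=17): L=88 R=94
Round 4 (k=37): L=94 R=197
Round 5 (k=49): L=197 R=226
Round 6 (k=38): L=226 R=86

Answer: 252,129 129,88 88,94 94,197 197,226 226,86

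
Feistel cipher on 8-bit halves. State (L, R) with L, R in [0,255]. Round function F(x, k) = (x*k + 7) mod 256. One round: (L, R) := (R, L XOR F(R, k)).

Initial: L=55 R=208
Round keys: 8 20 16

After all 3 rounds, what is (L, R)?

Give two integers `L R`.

Answer: 23 199

Derivation:
Round 1 (k=8): L=208 R=176
Round 2 (k=20): L=176 R=23
Round 3 (k=16): L=23 R=199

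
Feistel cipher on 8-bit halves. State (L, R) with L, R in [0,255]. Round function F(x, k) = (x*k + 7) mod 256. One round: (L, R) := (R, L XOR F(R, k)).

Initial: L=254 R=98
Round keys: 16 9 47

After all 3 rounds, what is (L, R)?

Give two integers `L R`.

Round 1 (k=16): L=98 R=217
Round 2 (k=9): L=217 R=202
Round 3 (k=47): L=202 R=196

Answer: 202 196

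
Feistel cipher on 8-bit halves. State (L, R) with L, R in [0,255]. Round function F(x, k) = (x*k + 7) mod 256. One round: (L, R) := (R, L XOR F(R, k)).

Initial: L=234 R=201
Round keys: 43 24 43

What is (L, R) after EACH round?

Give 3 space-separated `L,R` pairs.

Round 1 (k=43): L=201 R=32
Round 2 (k=24): L=32 R=206
Round 3 (k=43): L=206 R=129

Answer: 201,32 32,206 206,129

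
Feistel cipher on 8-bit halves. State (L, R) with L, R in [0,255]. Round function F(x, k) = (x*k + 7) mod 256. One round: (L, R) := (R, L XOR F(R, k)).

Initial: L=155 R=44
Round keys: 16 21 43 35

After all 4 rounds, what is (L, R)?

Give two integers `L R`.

Answer: 64 120

Derivation:
Round 1 (k=16): L=44 R=92
Round 2 (k=21): L=92 R=191
Round 3 (k=43): L=191 R=64
Round 4 (k=35): L=64 R=120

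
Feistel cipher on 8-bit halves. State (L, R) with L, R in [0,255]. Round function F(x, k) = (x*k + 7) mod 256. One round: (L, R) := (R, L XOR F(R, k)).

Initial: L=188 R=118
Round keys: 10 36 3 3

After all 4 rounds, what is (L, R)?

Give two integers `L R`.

Answer: 89 7

Derivation:
Round 1 (k=10): L=118 R=31
Round 2 (k=36): L=31 R=21
Round 3 (k=3): L=21 R=89
Round 4 (k=3): L=89 R=7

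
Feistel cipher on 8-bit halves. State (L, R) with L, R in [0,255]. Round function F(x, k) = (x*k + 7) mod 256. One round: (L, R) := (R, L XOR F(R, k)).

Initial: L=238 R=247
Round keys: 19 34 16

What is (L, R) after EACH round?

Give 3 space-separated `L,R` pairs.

Round 1 (k=19): L=247 R=178
Round 2 (k=34): L=178 R=92
Round 3 (k=16): L=92 R=117

Answer: 247,178 178,92 92,117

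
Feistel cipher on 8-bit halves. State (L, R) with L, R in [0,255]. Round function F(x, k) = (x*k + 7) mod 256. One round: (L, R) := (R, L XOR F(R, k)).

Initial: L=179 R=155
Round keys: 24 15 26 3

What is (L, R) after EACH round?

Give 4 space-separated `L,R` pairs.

Answer: 155,60 60,16 16,155 155,200

Derivation:
Round 1 (k=24): L=155 R=60
Round 2 (k=15): L=60 R=16
Round 3 (k=26): L=16 R=155
Round 4 (k=3): L=155 R=200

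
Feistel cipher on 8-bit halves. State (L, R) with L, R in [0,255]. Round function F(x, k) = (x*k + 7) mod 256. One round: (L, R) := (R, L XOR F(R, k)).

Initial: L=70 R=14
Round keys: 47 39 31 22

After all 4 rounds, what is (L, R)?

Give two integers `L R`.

Answer: 102 197

Derivation:
Round 1 (k=47): L=14 R=223
Round 2 (k=39): L=223 R=14
Round 3 (k=31): L=14 R=102
Round 4 (k=22): L=102 R=197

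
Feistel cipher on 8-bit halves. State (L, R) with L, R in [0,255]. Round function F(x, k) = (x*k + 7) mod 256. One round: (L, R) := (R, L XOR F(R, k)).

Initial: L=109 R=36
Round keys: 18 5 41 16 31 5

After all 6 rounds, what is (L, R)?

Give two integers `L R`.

Answer: 83 148

Derivation:
Round 1 (k=18): L=36 R=226
Round 2 (k=5): L=226 R=85
Round 3 (k=41): L=85 R=70
Round 4 (k=16): L=70 R=50
Round 5 (k=31): L=50 R=83
Round 6 (k=5): L=83 R=148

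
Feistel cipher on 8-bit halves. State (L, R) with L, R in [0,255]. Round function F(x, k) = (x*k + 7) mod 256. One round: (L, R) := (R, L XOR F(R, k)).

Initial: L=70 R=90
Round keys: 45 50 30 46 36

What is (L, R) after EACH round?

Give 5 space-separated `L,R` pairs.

Round 1 (k=45): L=90 R=159
Round 2 (k=50): L=159 R=79
Round 3 (k=30): L=79 R=214
Round 4 (k=46): L=214 R=52
Round 5 (k=36): L=52 R=129

Answer: 90,159 159,79 79,214 214,52 52,129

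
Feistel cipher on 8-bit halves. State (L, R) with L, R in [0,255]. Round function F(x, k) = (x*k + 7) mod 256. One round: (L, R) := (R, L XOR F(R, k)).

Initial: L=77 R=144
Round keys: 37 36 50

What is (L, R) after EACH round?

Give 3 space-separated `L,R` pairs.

Round 1 (k=37): L=144 R=154
Round 2 (k=36): L=154 R=63
Round 3 (k=50): L=63 R=207

Answer: 144,154 154,63 63,207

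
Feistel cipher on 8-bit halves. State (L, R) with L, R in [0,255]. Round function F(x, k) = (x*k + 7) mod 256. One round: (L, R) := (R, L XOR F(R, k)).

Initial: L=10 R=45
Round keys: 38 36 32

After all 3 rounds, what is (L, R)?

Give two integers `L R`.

Answer: 206 120

Derivation:
Round 1 (k=38): L=45 R=191
Round 2 (k=36): L=191 R=206
Round 3 (k=32): L=206 R=120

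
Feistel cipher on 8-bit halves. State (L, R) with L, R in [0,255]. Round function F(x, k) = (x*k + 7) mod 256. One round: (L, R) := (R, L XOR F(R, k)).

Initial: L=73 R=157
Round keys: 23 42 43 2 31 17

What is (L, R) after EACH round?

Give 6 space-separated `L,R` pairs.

Answer: 157,107 107,8 8,52 52,103 103,180 180,156

Derivation:
Round 1 (k=23): L=157 R=107
Round 2 (k=42): L=107 R=8
Round 3 (k=43): L=8 R=52
Round 4 (k=2): L=52 R=103
Round 5 (k=31): L=103 R=180
Round 6 (k=17): L=180 R=156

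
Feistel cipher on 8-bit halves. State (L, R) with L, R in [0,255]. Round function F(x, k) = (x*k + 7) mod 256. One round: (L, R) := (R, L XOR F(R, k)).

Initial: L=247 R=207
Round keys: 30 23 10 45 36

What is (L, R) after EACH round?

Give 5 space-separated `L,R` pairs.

Round 1 (k=30): L=207 R=190
Round 2 (k=23): L=190 R=214
Round 3 (k=10): L=214 R=221
Round 4 (k=45): L=221 R=54
Round 5 (k=36): L=54 R=66

Answer: 207,190 190,214 214,221 221,54 54,66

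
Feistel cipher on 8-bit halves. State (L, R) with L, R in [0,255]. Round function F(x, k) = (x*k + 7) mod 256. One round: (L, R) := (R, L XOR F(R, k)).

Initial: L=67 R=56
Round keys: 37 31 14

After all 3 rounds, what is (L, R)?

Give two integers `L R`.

Round 1 (k=37): L=56 R=92
Round 2 (k=31): L=92 R=19
Round 3 (k=14): L=19 R=77

Answer: 19 77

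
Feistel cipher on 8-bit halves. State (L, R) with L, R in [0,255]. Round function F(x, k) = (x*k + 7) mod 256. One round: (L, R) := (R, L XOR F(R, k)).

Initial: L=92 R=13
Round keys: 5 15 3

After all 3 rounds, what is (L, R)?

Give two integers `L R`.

Answer: 62 213

Derivation:
Round 1 (k=5): L=13 R=20
Round 2 (k=15): L=20 R=62
Round 3 (k=3): L=62 R=213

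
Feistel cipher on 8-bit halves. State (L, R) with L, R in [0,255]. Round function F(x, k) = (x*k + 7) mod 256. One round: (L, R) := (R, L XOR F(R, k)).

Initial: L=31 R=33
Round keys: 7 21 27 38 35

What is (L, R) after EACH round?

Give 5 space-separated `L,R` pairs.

Round 1 (k=7): L=33 R=241
Round 2 (k=21): L=241 R=237
Round 3 (k=27): L=237 R=247
Round 4 (k=38): L=247 R=92
Round 5 (k=35): L=92 R=108

Answer: 33,241 241,237 237,247 247,92 92,108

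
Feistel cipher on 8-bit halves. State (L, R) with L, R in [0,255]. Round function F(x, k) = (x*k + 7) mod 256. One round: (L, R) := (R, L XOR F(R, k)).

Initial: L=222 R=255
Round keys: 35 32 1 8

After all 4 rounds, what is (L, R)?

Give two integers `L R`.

Answer: 133 151

Derivation:
Round 1 (k=35): L=255 R=58
Round 2 (k=32): L=58 R=184
Round 3 (k=1): L=184 R=133
Round 4 (k=8): L=133 R=151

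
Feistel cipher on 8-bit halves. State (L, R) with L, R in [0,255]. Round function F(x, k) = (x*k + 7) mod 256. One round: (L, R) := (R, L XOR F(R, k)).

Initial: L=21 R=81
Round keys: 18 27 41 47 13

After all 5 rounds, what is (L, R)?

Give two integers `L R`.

Answer: 64 122

Derivation:
Round 1 (k=18): L=81 R=172
Round 2 (k=27): L=172 R=122
Round 3 (k=41): L=122 R=61
Round 4 (k=47): L=61 R=64
Round 5 (k=13): L=64 R=122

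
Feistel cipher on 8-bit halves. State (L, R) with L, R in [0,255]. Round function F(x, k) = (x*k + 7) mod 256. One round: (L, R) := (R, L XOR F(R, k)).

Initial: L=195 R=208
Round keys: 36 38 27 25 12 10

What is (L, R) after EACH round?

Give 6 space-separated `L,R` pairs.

Round 1 (k=36): L=208 R=132
Round 2 (k=38): L=132 R=79
Round 3 (k=27): L=79 R=216
Round 4 (k=25): L=216 R=80
Round 5 (k=12): L=80 R=31
Round 6 (k=10): L=31 R=109

Answer: 208,132 132,79 79,216 216,80 80,31 31,109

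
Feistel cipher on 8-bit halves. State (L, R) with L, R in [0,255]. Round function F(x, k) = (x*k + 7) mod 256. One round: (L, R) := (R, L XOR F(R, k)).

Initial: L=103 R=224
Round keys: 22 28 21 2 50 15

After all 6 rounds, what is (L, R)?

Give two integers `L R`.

Answer: 165 110

Derivation:
Round 1 (k=22): L=224 R=32
Round 2 (k=28): L=32 R=103
Round 3 (k=21): L=103 R=90
Round 4 (k=2): L=90 R=220
Round 5 (k=50): L=220 R=165
Round 6 (k=15): L=165 R=110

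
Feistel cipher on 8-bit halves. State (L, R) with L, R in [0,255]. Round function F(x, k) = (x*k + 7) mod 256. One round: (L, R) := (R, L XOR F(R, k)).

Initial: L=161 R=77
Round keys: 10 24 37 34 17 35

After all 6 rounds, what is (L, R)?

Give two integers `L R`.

Answer: 43 171

Derivation:
Round 1 (k=10): L=77 R=168
Round 2 (k=24): L=168 R=138
Round 3 (k=37): L=138 R=81
Round 4 (k=34): L=81 R=67
Round 5 (k=17): L=67 R=43
Round 6 (k=35): L=43 R=171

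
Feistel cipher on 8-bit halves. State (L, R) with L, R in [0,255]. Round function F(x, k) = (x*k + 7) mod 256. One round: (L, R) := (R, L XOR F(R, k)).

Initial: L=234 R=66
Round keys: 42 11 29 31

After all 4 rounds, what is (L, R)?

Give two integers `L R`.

Round 1 (k=42): L=66 R=49
Round 2 (k=11): L=49 R=96
Round 3 (k=29): L=96 R=214
Round 4 (k=31): L=214 R=145

Answer: 214 145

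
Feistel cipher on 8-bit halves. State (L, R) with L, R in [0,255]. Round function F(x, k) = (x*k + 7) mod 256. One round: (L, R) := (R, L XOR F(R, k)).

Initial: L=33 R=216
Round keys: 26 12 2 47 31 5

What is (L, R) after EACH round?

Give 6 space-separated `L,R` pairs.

Answer: 216,214 214,215 215,99 99,227 227,231 231,105

Derivation:
Round 1 (k=26): L=216 R=214
Round 2 (k=12): L=214 R=215
Round 3 (k=2): L=215 R=99
Round 4 (k=47): L=99 R=227
Round 5 (k=31): L=227 R=231
Round 6 (k=5): L=231 R=105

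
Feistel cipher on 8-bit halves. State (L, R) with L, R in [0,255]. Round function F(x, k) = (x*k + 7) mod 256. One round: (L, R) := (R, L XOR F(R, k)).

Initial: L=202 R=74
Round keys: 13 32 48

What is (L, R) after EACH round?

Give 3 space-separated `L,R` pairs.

Answer: 74,3 3,45 45,116

Derivation:
Round 1 (k=13): L=74 R=3
Round 2 (k=32): L=3 R=45
Round 3 (k=48): L=45 R=116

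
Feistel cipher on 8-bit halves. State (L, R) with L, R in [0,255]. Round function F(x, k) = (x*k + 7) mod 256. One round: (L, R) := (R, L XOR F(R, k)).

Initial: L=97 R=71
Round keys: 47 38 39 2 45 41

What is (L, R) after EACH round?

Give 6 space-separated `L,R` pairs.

Answer: 71,113 113,138 138,124 124,117 117,228 228,254

Derivation:
Round 1 (k=47): L=71 R=113
Round 2 (k=38): L=113 R=138
Round 3 (k=39): L=138 R=124
Round 4 (k=2): L=124 R=117
Round 5 (k=45): L=117 R=228
Round 6 (k=41): L=228 R=254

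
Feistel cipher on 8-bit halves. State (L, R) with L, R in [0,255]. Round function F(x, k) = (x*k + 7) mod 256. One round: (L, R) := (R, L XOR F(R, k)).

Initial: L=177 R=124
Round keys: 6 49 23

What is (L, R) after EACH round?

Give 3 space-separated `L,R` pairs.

Answer: 124,94 94,121 121,184

Derivation:
Round 1 (k=6): L=124 R=94
Round 2 (k=49): L=94 R=121
Round 3 (k=23): L=121 R=184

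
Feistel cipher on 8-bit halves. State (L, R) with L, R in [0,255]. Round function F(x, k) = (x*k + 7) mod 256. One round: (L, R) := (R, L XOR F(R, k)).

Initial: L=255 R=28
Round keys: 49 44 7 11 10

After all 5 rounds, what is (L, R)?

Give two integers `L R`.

Answer: 148 199

Derivation:
Round 1 (k=49): L=28 R=156
Round 2 (k=44): L=156 R=203
Round 3 (k=7): L=203 R=8
Round 4 (k=11): L=8 R=148
Round 5 (k=10): L=148 R=199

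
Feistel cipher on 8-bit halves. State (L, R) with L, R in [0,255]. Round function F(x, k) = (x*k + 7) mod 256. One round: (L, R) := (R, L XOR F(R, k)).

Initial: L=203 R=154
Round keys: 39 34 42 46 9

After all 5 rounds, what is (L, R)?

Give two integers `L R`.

Round 1 (k=39): L=154 R=182
Round 2 (k=34): L=182 R=169
Round 3 (k=42): L=169 R=119
Round 4 (k=46): L=119 R=192
Round 5 (k=9): L=192 R=176

Answer: 192 176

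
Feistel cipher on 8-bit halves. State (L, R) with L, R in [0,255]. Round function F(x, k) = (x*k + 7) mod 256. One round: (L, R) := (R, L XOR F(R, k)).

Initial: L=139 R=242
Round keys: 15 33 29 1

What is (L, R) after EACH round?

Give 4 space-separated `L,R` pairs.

Round 1 (k=15): L=242 R=190
Round 2 (k=33): L=190 R=119
Round 3 (k=29): L=119 R=60
Round 4 (k=1): L=60 R=52

Answer: 242,190 190,119 119,60 60,52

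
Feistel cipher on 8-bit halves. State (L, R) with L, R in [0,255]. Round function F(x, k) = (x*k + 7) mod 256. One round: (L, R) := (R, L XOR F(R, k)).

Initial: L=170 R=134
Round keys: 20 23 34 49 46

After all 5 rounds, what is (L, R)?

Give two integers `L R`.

Round 1 (k=20): L=134 R=213
Round 2 (k=23): L=213 R=172
Round 3 (k=34): L=172 R=10
Round 4 (k=49): L=10 R=93
Round 5 (k=46): L=93 R=183

Answer: 93 183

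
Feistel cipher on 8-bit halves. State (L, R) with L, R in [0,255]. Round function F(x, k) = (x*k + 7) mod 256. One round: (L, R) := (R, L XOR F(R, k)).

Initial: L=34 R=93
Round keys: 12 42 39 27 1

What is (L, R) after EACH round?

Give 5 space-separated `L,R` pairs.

Answer: 93,65 65,236 236,186 186,73 73,234

Derivation:
Round 1 (k=12): L=93 R=65
Round 2 (k=42): L=65 R=236
Round 3 (k=39): L=236 R=186
Round 4 (k=27): L=186 R=73
Round 5 (k=1): L=73 R=234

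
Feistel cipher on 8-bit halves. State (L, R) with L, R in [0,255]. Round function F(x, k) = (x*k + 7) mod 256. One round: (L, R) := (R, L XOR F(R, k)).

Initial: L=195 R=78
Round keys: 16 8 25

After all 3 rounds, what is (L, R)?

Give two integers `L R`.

Answer: 105 108

Derivation:
Round 1 (k=16): L=78 R=36
Round 2 (k=8): L=36 R=105
Round 3 (k=25): L=105 R=108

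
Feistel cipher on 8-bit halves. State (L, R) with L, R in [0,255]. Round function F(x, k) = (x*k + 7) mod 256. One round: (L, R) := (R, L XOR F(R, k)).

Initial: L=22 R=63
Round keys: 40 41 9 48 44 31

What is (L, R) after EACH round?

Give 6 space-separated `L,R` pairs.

Round 1 (k=40): L=63 R=201
Round 2 (k=41): L=201 R=7
Round 3 (k=9): L=7 R=143
Round 4 (k=48): L=143 R=208
Round 5 (k=44): L=208 R=72
Round 6 (k=31): L=72 R=111

Answer: 63,201 201,7 7,143 143,208 208,72 72,111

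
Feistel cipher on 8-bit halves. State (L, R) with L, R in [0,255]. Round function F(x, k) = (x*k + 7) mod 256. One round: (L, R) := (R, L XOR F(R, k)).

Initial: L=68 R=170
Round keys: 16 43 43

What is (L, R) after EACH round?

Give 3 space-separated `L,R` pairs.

Answer: 170,227 227,130 130,62

Derivation:
Round 1 (k=16): L=170 R=227
Round 2 (k=43): L=227 R=130
Round 3 (k=43): L=130 R=62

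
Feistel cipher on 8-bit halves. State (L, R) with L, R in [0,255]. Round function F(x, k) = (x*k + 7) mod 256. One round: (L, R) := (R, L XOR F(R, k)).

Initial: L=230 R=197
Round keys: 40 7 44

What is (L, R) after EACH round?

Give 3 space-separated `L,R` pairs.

Round 1 (k=40): L=197 R=41
Round 2 (k=7): L=41 R=227
Round 3 (k=44): L=227 R=34

Answer: 197,41 41,227 227,34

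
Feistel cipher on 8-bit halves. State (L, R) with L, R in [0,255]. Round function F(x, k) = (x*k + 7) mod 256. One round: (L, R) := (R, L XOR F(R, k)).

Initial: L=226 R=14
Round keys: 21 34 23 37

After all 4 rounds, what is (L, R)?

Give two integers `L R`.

Round 1 (k=21): L=14 R=207
Round 2 (k=34): L=207 R=139
Round 3 (k=23): L=139 R=75
Round 4 (k=37): L=75 R=85

Answer: 75 85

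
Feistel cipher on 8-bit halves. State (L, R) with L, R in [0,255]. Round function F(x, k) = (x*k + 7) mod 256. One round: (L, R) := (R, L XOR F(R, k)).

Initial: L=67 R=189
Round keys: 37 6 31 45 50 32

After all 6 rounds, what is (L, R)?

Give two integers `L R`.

Round 1 (k=37): L=189 R=27
Round 2 (k=6): L=27 R=20
Round 3 (k=31): L=20 R=104
Round 4 (k=45): L=104 R=91
Round 5 (k=50): L=91 R=165
Round 6 (k=32): L=165 R=252

Answer: 165 252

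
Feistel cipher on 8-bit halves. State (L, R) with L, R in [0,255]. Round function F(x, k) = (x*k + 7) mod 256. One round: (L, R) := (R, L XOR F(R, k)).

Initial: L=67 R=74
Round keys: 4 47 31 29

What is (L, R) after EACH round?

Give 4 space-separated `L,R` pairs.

Answer: 74,108 108,145 145,250 250,200

Derivation:
Round 1 (k=4): L=74 R=108
Round 2 (k=47): L=108 R=145
Round 3 (k=31): L=145 R=250
Round 4 (k=29): L=250 R=200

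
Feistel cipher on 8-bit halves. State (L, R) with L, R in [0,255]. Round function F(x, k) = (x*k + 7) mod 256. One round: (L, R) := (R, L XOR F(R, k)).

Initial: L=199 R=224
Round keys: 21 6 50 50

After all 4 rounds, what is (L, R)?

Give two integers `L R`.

Answer: 5 38

Derivation:
Round 1 (k=21): L=224 R=160
Round 2 (k=6): L=160 R=39
Round 3 (k=50): L=39 R=5
Round 4 (k=50): L=5 R=38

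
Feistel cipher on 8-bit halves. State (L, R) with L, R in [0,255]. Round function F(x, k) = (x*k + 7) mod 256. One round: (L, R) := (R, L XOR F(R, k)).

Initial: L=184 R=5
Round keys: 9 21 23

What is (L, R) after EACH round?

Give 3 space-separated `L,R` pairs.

Answer: 5,140 140,134 134,157

Derivation:
Round 1 (k=9): L=5 R=140
Round 2 (k=21): L=140 R=134
Round 3 (k=23): L=134 R=157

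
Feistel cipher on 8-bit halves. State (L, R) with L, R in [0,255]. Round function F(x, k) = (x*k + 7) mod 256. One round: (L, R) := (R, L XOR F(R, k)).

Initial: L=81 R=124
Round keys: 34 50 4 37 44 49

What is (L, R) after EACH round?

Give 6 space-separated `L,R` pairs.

Answer: 124,46 46,127 127,45 45,247 247,86 86,138

Derivation:
Round 1 (k=34): L=124 R=46
Round 2 (k=50): L=46 R=127
Round 3 (k=4): L=127 R=45
Round 4 (k=37): L=45 R=247
Round 5 (k=44): L=247 R=86
Round 6 (k=49): L=86 R=138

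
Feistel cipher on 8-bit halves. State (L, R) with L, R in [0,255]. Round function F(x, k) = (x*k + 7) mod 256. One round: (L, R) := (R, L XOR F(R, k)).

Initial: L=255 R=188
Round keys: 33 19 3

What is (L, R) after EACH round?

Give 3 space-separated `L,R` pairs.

Round 1 (k=33): L=188 R=188
Round 2 (k=19): L=188 R=71
Round 3 (k=3): L=71 R=96

Answer: 188,188 188,71 71,96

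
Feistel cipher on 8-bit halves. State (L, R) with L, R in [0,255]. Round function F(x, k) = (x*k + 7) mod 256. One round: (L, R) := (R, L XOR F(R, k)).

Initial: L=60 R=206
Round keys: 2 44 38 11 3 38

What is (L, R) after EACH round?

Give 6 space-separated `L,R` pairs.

Answer: 206,159 159,149 149,186 186,144 144,13 13,101

Derivation:
Round 1 (k=2): L=206 R=159
Round 2 (k=44): L=159 R=149
Round 3 (k=38): L=149 R=186
Round 4 (k=11): L=186 R=144
Round 5 (k=3): L=144 R=13
Round 6 (k=38): L=13 R=101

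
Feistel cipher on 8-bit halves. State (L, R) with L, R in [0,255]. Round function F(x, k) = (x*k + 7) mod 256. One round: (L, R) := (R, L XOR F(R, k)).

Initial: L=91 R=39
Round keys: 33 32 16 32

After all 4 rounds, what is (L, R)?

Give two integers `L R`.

Answer: 82 199

Derivation:
Round 1 (k=33): L=39 R=85
Round 2 (k=32): L=85 R=128
Round 3 (k=16): L=128 R=82
Round 4 (k=32): L=82 R=199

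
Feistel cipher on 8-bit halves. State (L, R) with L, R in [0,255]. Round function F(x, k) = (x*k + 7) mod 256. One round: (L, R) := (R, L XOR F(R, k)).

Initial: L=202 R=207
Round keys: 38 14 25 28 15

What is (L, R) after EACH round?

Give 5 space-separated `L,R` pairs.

Answer: 207,11 11,110 110,206 206,225 225,248

Derivation:
Round 1 (k=38): L=207 R=11
Round 2 (k=14): L=11 R=110
Round 3 (k=25): L=110 R=206
Round 4 (k=28): L=206 R=225
Round 5 (k=15): L=225 R=248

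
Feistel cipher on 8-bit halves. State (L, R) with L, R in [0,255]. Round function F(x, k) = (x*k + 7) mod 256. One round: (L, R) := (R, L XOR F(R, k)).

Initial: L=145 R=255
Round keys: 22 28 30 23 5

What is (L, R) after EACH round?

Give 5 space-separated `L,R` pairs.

Round 1 (k=22): L=255 R=96
Round 2 (k=28): L=96 R=120
Round 3 (k=30): L=120 R=119
Round 4 (k=23): L=119 R=192
Round 5 (k=5): L=192 R=176

Answer: 255,96 96,120 120,119 119,192 192,176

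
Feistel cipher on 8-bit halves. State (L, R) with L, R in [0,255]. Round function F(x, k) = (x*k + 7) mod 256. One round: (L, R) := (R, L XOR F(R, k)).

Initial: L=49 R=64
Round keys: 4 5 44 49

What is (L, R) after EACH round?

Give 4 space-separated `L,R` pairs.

Round 1 (k=4): L=64 R=54
Round 2 (k=5): L=54 R=85
Round 3 (k=44): L=85 R=149
Round 4 (k=49): L=149 R=217

Answer: 64,54 54,85 85,149 149,217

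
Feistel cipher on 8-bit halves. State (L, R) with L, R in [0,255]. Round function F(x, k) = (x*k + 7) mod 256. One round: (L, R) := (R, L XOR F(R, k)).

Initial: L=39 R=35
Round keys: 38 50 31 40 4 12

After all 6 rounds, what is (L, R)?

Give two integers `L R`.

Round 1 (k=38): L=35 R=30
Round 2 (k=50): L=30 R=192
Round 3 (k=31): L=192 R=89
Round 4 (k=40): L=89 R=47
Round 5 (k=4): L=47 R=154
Round 6 (k=12): L=154 R=16

Answer: 154 16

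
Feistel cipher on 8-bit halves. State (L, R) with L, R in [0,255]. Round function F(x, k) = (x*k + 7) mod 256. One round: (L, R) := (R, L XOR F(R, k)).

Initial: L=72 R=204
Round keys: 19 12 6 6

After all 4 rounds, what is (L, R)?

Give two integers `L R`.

Round 1 (k=19): L=204 R=99
Round 2 (k=12): L=99 R=103
Round 3 (k=6): L=103 R=18
Round 4 (k=6): L=18 R=20

Answer: 18 20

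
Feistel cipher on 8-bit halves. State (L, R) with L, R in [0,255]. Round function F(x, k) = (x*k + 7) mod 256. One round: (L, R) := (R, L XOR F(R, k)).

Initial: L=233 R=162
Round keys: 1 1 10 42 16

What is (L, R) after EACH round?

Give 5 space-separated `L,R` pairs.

Answer: 162,64 64,229 229,185 185,132 132,254

Derivation:
Round 1 (k=1): L=162 R=64
Round 2 (k=1): L=64 R=229
Round 3 (k=10): L=229 R=185
Round 4 (k=42): L=185 R=132
Round 5 (k=16): L=132 R=254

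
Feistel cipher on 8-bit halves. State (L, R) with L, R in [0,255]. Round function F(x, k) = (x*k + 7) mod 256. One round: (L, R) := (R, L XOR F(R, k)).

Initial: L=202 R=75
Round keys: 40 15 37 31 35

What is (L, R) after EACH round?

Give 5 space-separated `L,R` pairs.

Answer: 75,117 117,169 169,1 1,143 143,149

Derivation:
Round 1 (k=40): L=75 R=117
Round 2 (k=15): L=117 R=169
Round 3 (k=37): L=169 R=1
Round 4 (k=31): L=1 R=143
Round 5 (k=35): L=143 R=149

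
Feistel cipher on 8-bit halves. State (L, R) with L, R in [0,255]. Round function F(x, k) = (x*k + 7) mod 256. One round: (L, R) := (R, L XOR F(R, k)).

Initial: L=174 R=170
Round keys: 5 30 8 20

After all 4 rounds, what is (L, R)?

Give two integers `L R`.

Round 1 (k=5): L=170 R=247
Round 2 (k=30): L=247 R=83
Round 3 (k=8): L=83 R=104
Round 4 (k=20): L=104 R=116

Answer: 104 116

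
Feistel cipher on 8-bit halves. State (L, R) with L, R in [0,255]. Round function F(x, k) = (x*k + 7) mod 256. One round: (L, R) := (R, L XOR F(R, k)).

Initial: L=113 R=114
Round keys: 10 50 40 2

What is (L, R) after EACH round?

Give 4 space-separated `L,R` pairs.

Answer: 114,10 10,137 137,101 101,88

Derivation:
Round 1 (k=10): L=114 R=10
Round 2 (k=50): L=10 R=137
Round 3 (k=40): L=137 R=101
Round 4 (k=2): L=101 R=88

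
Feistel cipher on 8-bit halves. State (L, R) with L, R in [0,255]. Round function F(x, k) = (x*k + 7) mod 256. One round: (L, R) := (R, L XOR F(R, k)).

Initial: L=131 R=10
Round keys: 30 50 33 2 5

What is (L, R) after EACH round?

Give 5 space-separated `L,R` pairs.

Answer: 10,176 176,109 109,164 164,34 34,21

Derivation:
Round 1 (k=30): L=10 R=176
Round 2 (k=50): L=176 R=109
Round 3 (k=33): L=109 R=164
Round 4 (k=2): L=164 R=34
Round 5 (k=5): L=34 R=21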